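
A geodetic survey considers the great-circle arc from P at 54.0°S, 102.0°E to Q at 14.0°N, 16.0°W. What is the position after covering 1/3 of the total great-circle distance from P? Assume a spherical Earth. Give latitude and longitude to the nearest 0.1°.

Convert each endpoint to a unit vector on the sphere (x = cos φ cos λ, y = cos φ sin λ, z = sin φ).
The central angle between the endpoints is δ = arccos(p₁·p₂) ≈ 2.053 rad (117.6°).
Interpolate at f = 1/3 with slerp weights a = sin((1−f)δ)/sin δ ≈ 1.106, b = sin(fδ)/sin δ ≈ 0.713.
p = a·p₁ + b·p₂ ≈ (0.530, 0.445, -0.722); φ = arcsin(p_z) ≈ -46.20°, λ = atan2(p_y, p_x) ≈ 39.99°.

≈ 46.2°S, 40.0°E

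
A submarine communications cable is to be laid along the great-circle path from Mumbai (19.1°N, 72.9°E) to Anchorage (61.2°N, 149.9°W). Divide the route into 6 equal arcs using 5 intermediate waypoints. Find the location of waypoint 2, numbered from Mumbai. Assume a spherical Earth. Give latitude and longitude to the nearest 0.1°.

The haversine formula gives a central angle δ ≈ 1.618 rad (92.7°) between the endpoints.
Interpolate at f = 2/6 with slerp weights a = sin((1−f)δ)/sin δ ≈ 0.882, b = sin(fδ)/sin δ ≈ 0.514.
p = a·p₁ + b·p₂ ≈ (0.031, 0.673, 0.739); φ = arcsin(p_z) ≈ 47.67°, λ = atan2(p_y, p_x) ≈ 87.37°.

≈ (47.7°N, 87.4°E)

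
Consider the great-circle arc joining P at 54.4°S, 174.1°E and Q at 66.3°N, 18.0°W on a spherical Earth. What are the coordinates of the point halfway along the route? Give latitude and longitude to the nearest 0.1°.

≈ 26.4°N, 161.9°W

Write both endpoints as unit vectors p₁, p₂ with components (cos φ cos λ, cos φ sin λ, sin φ).
The central angle between the endpoints is δ = arccos(p₁·p₂) ≈ 2.910 rad (166.7°).
Interpolate at f = 1/2 with slerp weights a = sin((1−f)δ)/sin δ ≈ 4.328, b = sin(fδ)/sin δ ≈ 4.328.
p = a·p₁ + b·p₂ ≈ (-0.852, -0.279, 0.444); φ = arcsin(p_z) ≈ 26.35°, λ = atan2(p_y, p_x) ≈ -161.88°.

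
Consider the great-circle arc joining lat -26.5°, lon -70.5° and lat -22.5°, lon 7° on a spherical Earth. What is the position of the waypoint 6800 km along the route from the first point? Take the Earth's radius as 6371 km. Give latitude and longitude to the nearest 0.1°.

From cos δ = sin φ₁ sin φ₂ + cos φ₁ cos φ₂ cos Δλ, the central angle is δ ≈ 1.214 rad (69.5°). The total great-circle distance is δ·R ≈ 1.214 × 6371 ≈ 7731 km, so the target fraction is f = 6800/7731 ≈ 0.880.
Interpolate at f ≈ 0.880 with slerp weights a = sin((1−f)δ)/sin δ ≈ 0.155, b = sin(fδ)/sin δ ≈ 0.935.
p = a·p₁ + b·p₂ ≈ (0.904, -0.026, -0.427); φ = arcsin(p_z) ≈ -25.29°, λ = atan2(p_y, p_x) ≈ -1.64°.

≈ lat -25.3°, lon -1.6°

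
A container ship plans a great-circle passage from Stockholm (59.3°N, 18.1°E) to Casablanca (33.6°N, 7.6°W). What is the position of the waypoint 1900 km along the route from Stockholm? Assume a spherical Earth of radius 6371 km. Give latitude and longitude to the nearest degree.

Convert each endpoint to a unit vector on the sphere (x = cos φ cos λ, y = cos φ sin λ, z = sin φ).
The central angle between the endpoints is δ = arccos(p₁·p₂) ≈ 0.537 rad (30.8°). The total great-circle distance is δ·R ≈ 0.537 × 6371 ≈ 3424 km, so the target fraction is f = 1900/3424 ≈ 0.555.
Interpolate at f ≈ 0.555 with slerp weights a = sin((1−f)δ)/sin δ ≈ 0.463, b = sin(fδ)/sin δ ≈ 0.574.
p = a·p₁ + b·p₂ ≈ (0.698, 0.010, 0.716); φ = arcsin(p_z) ≈ 45.69°, λ = atan2(p_y, p_x) ≈ 0.84°.

≈ (46°N, 1°E)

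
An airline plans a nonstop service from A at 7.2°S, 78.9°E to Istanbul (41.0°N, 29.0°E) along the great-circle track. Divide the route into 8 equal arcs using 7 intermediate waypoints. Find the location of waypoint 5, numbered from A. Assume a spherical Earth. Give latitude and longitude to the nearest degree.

≈ 25°N, 52°E

The haversine formula gives a central angle δ ≈ 1.159 rad (66.4°) between the endpoints.
Interpolate at f = 5/8 with slerp weights a = sin((1−f)δ)/sin δ ≈ 0.460, b = sin(fδ)/sin δ ≈ 0.723.
p = a·p₁ + b·p₂ ≈ (0.565, 0.712, 0.417); φ = arcsin(p_z) ≈ 24.64°, λ = atan2(p_y, p_x) ≈ 51.56°.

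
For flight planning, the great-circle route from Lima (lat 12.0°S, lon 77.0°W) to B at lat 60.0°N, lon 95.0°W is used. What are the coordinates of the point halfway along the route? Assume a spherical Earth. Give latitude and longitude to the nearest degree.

≈ lat 24°N, lon 83°W

Write both endpoints as unit vectors p₁, p₂ with components (cos φ cos λ, cos φ sin λ, sin φ).
The central angle between the endpoints is δ = arccos(p₁·p₂) ≈ 1.282 rad (73.4°).
Interpolate at f = 1/2 with slerp weights a = sin((1−f)δ)/sin δ ≈ 0.624, b = sin(fδ)/sin δ ≈ 0.624.
p = a·p₁ + b·p₂ ≈ (0.110, -0.905, 0.411); φ = arcsin(p_z) ≈ 24.24°, λ = atan2(p_y, p_x) ≈ -83.07°.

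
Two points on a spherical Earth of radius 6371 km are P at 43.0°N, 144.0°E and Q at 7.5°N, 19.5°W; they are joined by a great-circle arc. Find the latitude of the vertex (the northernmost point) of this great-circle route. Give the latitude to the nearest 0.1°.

The great circle lies in the plane with unit normal n̂ = (p₁ × p₂)/|p₁ × p₂|.
Here n̂_z ≈ -0.259; the vertex latitude is φ_max = arccos|n̂_z| ≈ 75.0°.
Check via Clairaut: cos φ_max = |cos φ₁| · sin C = cos(43.0°)·sin(20.7°) ≈ 0.259, again giving ≈ 75.0°.

≈ 75.0°N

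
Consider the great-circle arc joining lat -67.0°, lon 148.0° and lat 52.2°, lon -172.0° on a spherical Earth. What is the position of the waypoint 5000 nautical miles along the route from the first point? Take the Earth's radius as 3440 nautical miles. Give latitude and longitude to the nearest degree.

Convert each endpoint to a unit vector on the sphere (x = cos φ cos λ, y = cos φ sin λ, z = sin φ).
The central angle between the endpoints is δ = arccos(p₁·p₂) ≈ 2.146 rad (122.9°). The total great-circle distance is δ·R ≈ 2.146 × 3440 ≈ 7382 nmi, so the target fraction is f = 5000/7382 ≈ 0.677.
Interpolate at f ≈ 0.677 with slerp weights a = sin((1−f)δ)/sin δ ≈ 0.761, b = sin(fδ)/sin δ ≈ 1.183.
p = a·p₁ + b·p₂ ≈ (-0.970, 0.057, 0.235); φ = arcsin(p_z) ≈ 13.58°, λ = atan2(p_y, p_x) ≈ 176.66°.

≈ lat 14°, lon 177°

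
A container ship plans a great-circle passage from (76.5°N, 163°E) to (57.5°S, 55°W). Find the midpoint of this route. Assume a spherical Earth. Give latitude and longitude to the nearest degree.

Convert each endpoint to a unit vector on the sphere (x = cos φ cos λ, y = cos φ sin λ, z = sin φ).
The central angle between the endpoints is δ = arccos(p₁·p₂) ≈ 2.736 rad (156.8°).
Interpolate at f = 1/2 with slerp weights a = sin((1−f)δ)/sin δ ≈ 2.483, b = sin(fδ)/sin δ ≈ 2.483.
p = a·p₁ + b·p₂ ≈ (0.211, -0.924, 0.320); φ = arcsin(p_z) ≈ 18.68°, λ = atan2(p_y, p_x) ≈ -77.13°.

≈ (19°N, 77°W)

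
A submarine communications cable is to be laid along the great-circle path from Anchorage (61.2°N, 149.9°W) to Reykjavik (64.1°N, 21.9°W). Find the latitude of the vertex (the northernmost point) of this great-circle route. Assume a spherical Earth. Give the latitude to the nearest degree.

≈ 77°N

The great circle lies in the plane with unit normal n̂ = (p₁ × p₂)/|p₁ × p₂|.
Here n̂_z ≈ +0.220; the vertex latitude is φ_max = arccos|n̂_z| ≈ 77.3°.
Check via Clairaut: cos φ_max = |cos φ₁| · sin C = cos(61.2°)·sin(27.2°) ≈ 0.220, again giving ≈ 77.3°.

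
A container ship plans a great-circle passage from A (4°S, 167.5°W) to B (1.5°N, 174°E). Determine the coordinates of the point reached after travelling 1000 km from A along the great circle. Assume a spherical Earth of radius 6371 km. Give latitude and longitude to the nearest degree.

Convert each endpoint to a unit vector on the sphere (x = cos φ cos λ, y = cos φ sin λ, z = sin φ).
The central angle between the endpoints is δ = arccos(p₁·p₂) ≈ 0.337 rad (19.3°). The total great-circle distance is δ·R ≈ 0.337 × 6371 ≈ 2145 km, so the target fraction is f = 1000/2145 ≈ 0.466.
Interpolate at f ≈ 0.466 with slerp weights a = sin((1−f)δ)/sin δ ≈ 0.541, b = sin(fδ)/sin δ ≈ 0.473.
p = a·p₁ + b·p₂ ≈ (-0.997, -0.067, -0.025); φ = arcsin(p_z) ≈ -1.45°, λ = atan2(p_y, p_x) ≈ -176.14°.

≈ (1°S, 176°W)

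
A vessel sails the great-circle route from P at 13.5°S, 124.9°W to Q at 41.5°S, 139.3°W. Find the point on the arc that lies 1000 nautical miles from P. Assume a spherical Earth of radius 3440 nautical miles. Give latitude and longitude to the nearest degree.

≈ 29°S, 132°W

The haversine formula gives a central angle δ ≈ 0.535 rad (30.7°) between the endpoints. The total great-circle distance is δ·R ≈ 0.535 × 3440 ≈ 1842 nmi, so the target fraction is f = 1000/1842 ≈ 0.543.
Interpolate at f ≈ 0.543 with slerp weights a = sin((1−f)δ)/sin δ ≈ 0.475, b = sin(fδ)/sin δ ≈ 0.562.
p = a·p₁ + b·p₂ ≈ (-0.583, -0.653, -0.483); φ = arcsin(p_z) ≈ -28.89°, λ = atan2(p_y, p_x) ≈ -131.76°.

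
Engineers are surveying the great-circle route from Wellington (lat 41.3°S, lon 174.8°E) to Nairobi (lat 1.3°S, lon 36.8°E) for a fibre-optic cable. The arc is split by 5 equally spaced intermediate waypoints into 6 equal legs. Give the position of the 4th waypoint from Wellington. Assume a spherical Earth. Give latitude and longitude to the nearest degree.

≈ lat 33°S, lon 65°E

The haversine formula gives a central angle δ ≈ 2.145 rad (122.9°) between the endpoints.
Interpolate at f = 4/6 with slerp weights a = sin((1−f)δ)/sin δ ≈ 0.781, b = sin(fδ)/sin δ ≈ 1.179.
p = a·p₁ + b·p₂ ≈ (0.360, 0.759, -0.542); φ = arcsin(p_z) ≈ -32.83°, λ = atan2(p_y, p_x) ≈ 64.65°.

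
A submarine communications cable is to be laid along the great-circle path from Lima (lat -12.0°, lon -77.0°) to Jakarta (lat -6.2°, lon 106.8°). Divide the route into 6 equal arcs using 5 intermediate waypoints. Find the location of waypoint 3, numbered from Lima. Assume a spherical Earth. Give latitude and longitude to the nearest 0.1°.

Write both endpoints as unit vectors p₁, p₂ with components (cos φ cos λ, cos φ sin λ, sin φ).
The central angle between the endpoints is δ = arccos(p₁·p₂) ≈ 2.817 rad (161.4°).
Interpolate at f = 3/6 with slerp weights a = sin((1−f)δ)/sin δ ≈ 3.096, b = sin(fδ)/sin δ ≈ 3.096.
p = a·p₁ + b·p₂ ≈ (-0.208, -0.004, -0.978); φ = arcsin(p_z) ≈ -77.97°, λ = atan2(p_y, p_x) ≈ -178.84°.

≈ lat -78.0°, lon -178.8°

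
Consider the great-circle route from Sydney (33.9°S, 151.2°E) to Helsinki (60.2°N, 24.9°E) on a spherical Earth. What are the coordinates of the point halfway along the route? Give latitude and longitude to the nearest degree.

From cos δ = sin φ₁ sin φ₂ + cos φ₁ cos φ₂ cos Δλ, the central angle is δ ≈ 2.386 rad (136.7°).
Interpolate at f = 1/2 with slerp weights a = sin((1−f)δ)/sin δ ≈ 1.356, b = sin(fδ)/sin δ ≈ 1.356.
p = a·p₁ + b·p₂ ≈ (-0.375, 0.826, 0.420); φ = arcsin(p_z) ≈ 24.86°, λ = atan2(p_y, p_x) ≈ 114.42°.

≈ 25°N, 114°E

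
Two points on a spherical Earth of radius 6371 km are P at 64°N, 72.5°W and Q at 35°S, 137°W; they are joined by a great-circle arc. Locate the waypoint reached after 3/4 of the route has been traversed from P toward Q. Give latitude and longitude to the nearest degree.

Write both endpoints as unit vectors p₁, p₂ with components (cos φ cos λ, cos φ sin λ, sin φ).
The central angle between the endpoints is δ = arccos(p₁·p₂) ≈ 1.940 rad (111.2°).
Interpolate at f = 3/4 with slerp weights a = sin((1−f)δ)/sin δ ≈ 0.500, b = sin(fδ)/sin δ ≈ 1.065.
p = a·p₁ + b·p₂ ≈ (-0.572, -0.804, -0.162); φ = arcsin(p_z) ≈ -9.30°, λ = atan2(p_y, p_x) ≈ -125.44°.

≈ 9°S, 125°W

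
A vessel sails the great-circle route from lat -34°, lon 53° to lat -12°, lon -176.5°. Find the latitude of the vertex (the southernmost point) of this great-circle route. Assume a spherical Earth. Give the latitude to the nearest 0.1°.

The great circle lies in the plane with unit normal n̂ = (p₁ × p₂)/|p₁ × p₂|.
Here n̂_z ≈ +0.676; the vertex latitude is φ_max = arccos|n̂_z| ≈ 47.5°.
Check via Clairaut: cos φ_max = |cos φ₁| · sin C = cos(34.0°)·sin(125.3°) ≈ 0.676, again giving ≈ 47.5°.

≈ -47.5°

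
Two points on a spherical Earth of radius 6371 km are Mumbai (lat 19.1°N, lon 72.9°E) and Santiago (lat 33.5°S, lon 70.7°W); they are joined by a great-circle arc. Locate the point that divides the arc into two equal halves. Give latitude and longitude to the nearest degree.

≈ lat 22°S, lon 12°E

Convert each endpoint to a unit vector on the sphere (x = cos φ cos λ, y = cos φ sin λ, z = sin φ).
The central angle between the endpoints is δ = arccos(p₁·p₂) ≈ 2.523 rad (144.6°).
Interpolate at f = 1/2 with slerp weights a = sin((1−f)δ)/sin δ ≈ 1.643, b = sin(fδ)/sin δ ≈ 1.643.
p = a·p₁ + b·p₂ ≈ (0.910, 0.191, -0.369); φ = arcsin(p_z) ≈ -21.67°, λ = atan2(p_y, p_x) ≈ 11.85°.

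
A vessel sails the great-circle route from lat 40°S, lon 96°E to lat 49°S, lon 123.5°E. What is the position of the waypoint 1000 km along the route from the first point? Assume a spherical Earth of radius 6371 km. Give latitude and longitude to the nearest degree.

Write both endpoints as unit vectors p₁, p₂ with components (cos φ cos λ, cos φ sin λ, sin φ).
The central angle between the endpoints is δ = arccos(p₁·p₂) ≈ 0.374 rad (21.4°). The total great-circle distance is δ·R ≈ 0.374 × 6371 ≈ 2382 km, so the target fraction is f = 1000/2382 ≈ 0.420.
Interpolate at f ≈ 0.420 with slerp weights a = sin((1−f)δ)/sin δ ≈ 0.589, b = sin(fδ)/sin δ ≈ 0.428.
p = a·p₁ + b·p₂ ≈ (-0.202, 0.683, -0.702); φ = arcsin(p_z) ≈ -44.57°, λ = atan2(p_y, p_x) ≈ 106.49°.

≈ lat 45°S, lon 106°E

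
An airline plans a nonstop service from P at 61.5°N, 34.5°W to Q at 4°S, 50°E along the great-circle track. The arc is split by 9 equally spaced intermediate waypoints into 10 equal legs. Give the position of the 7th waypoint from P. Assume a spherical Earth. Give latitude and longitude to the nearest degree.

≈ 20°N, 37°E

From cos δ = sin φ₁ sin φ₂ + cos φ₁ cos φ₂ cos Δλ, the central angle is δ ≈ 1.586 rad (90.9°).
Interpolate at f = 7/10 with slerp weights a = sin((1−f)δ)/sin δ ≈ 0.458, b = sin(fδ)/sin δ ≈ 0.896.
p = a·p₁ + b·p₂ ≈ (0.755, 0.561, 0.340); φ = arcsin(p_z) ≈ 19.89°, λ = atan2(p_y, p_x) ≈ 36.62°.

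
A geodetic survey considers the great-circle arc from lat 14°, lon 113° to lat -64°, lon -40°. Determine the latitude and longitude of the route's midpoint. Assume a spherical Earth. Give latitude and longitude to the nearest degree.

≈ lat -47°, lon 94°

Convert each endpoint to a unit vector on the sphere (x = cos φ cos λ, y = cos φ sin λ, z = sin φ).
The central angle between the endpoints is δ = arccos(p₁·p₂) ≈ 2.210 rad (126.6°).
Interpolate at f = 1/2 with slerp weights a = sin((1−f)δ)/sin δ ≈ 1.113, b = sin(fδ)/sin δ ≈ 1.113.
p = a·p₁ + b·p₂ ≈ (-0.048, 0.681, -0.731); φ = arcsin(p_z) ≈ -46.98°, λ = atan2(p_y, p_x) ≈ 94.05°.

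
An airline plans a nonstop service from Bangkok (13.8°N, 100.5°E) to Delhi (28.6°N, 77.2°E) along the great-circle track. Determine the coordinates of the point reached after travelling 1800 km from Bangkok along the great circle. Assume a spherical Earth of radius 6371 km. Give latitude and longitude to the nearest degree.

Write both endpoints as unit vectors p₁, p₂ with components (cos φ cos λ, cos φ sin λ, sin φ).
The central angle between the endpoints is δ = arccos(p₁·p₂) ≈ 0.457 rad (26.2°). The total great-circle distance is δ·R ≈ 0.457 × 6371 ≈ 2913 km, so the target fraction is f = 1800/2913 ≈ 0.618.
Interpolate at f ≈ 0.618 with slerp weights a = sin((1−f)δ)/sin δ ≈ 0.394, b = sin(fδ)/sin δ ≈ 0.632.
p = a·p₁ + b·p₂ ≈ (0.053, 0.917, 0.396); φ = arcsin(p_z) ≈ 23.34°, λ = atan2(p_y, p_x) ≈ 86.68°.

≈ 23°N, 87°E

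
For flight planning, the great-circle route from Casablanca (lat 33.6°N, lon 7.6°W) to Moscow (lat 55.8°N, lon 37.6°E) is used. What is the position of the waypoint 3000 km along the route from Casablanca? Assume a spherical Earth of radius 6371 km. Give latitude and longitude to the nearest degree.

≈ lat 51°N, lon 20°E

Convert each endpoint to a unit vector on the sphere (x = cos φ cos λ, y = cos φ sin λ, z = sin φ).
The central angle between the endpoints is δ = arccos(p₁·p₂) ≈ 0.664 rad (38.0°). The total great-circle distance is δ·R ≈ 0.664 × 6371 ≈ 4230 km, so the target fraction is f = 3000/4230 ≈ 0.709.
Interpolate at f ≈ 0.709 with slerp weights a = sin((1−f)δ)/sin δ ≈ 0.311, b = sin(fδ)/sin δ ≈ 0.736.
p = a·p₁ + b·p₂ ≈ (0.585, 0.218, 0.781); φ = arcsin(p_z) ≈ 51.37°, λ = atan2(p_y, p_x) ≈ 20.46°.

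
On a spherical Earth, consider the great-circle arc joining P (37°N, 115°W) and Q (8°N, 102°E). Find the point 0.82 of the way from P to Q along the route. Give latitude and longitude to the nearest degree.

The haversine formula gives a central angle δ ≈ 2.151 rad (123.2°) between the endpoints.
Interpolate at f = 0.82 with slerp weights a = sin((1−f)δ)/sin δ ≈ 0.451, b = sin(fδ)/sin δ ≈ 1.173.
p = a·p₁ + b·p₂ ≈ (-0.394, 0.810, 0.435); φ = arcsin(p_z) ≈ 25.78°, λ = atan2(p_y, p_x) ≈ 115.94°.

≈ (26°N, 116°E)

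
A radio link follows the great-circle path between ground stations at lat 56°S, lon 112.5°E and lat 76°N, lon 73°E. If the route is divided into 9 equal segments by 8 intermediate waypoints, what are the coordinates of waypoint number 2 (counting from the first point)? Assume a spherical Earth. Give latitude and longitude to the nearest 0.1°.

Convert each endpoint to a unit vector on the sphere (x = cos φ cos λ, y = cos φ sin λ, z = sin φ).
The central angle between the endpoints is δ = arccos(p₁·p₂) ≈ 2.346 rad (134.4°).
Interpolate at f = 2/9 with slerp weights a = sin((1−f)δ)/sin δ ≈ 1.355, b = sin(fδ)/sin δ ≈ 0.697.
p = a·p₁ + b·p₂ ≈ (-0.241, 0.862, -0.447); φ = arcsin(p_z) ≈ -26.55°, λ = atan2(p_y, p_x) ≈ 105.61°.

≈ lat 26.5°S, lon 105.6°E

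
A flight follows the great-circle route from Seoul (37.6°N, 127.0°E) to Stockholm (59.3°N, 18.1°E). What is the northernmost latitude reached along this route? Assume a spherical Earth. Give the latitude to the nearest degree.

≈ 65°N

The great circle lies in the plane with unit normal n̂ = (p₁ × p₂)/|p₁ × p₂|.
Here n̂_z ≈ -0.416; the vertex latitude is φ_max = arccos|n̂_z| ≈ 65.4°.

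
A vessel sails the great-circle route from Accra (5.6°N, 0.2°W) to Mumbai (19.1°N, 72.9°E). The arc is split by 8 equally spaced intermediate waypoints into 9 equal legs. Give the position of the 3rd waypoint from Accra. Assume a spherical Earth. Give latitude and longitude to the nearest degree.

≈ 13°N, 23°E

The haversine formula gives a central angle δ ≈ 1.261 rad (72.2°) between the endpoints.
Interpolate at f = 3/9 with slerp weights a = sin((1−f)δ)/sin δ ≈ 0.782, b = sin(fδ)/sin δ ≈ 0.428.
p = a·p₁ + b·p₂ ≈ (0.898, 0.384, 0.217); φ = arcsin(p_z) ≈ 12.50°, λ = atan2(p_y, p_x) ≈ 23.17°.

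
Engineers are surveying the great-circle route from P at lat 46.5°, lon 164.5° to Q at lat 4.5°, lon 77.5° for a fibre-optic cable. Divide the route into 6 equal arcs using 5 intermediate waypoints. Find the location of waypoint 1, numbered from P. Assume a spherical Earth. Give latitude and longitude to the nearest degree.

From cos δ = sin φ₁ sin φ₂ + cos φ₁ cos φ₂ cos Δλ, the central angle is δ ≈ 1.478 rad (84.7°).
Interpolate at f = 1/6 with slerp weights a = sin((1−f)δ)/sin δ ≈ 0.947, b = sin(fδ)/sin δ ≈ 0.245.
p = a·p₁ + b·p₂ ≈ (-0.575, 0.413, 0.706); φ = arcsin(p_z) ≈ 44.93°, λ = atan2(p_y, p_x) ≈ 144.36°.

≈ lat 45°, lon 144°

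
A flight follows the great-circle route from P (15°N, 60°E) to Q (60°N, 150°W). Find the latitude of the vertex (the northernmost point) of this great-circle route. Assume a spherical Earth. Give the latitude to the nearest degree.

≈ 76°N

The great circle lies in the plane with unit normal n̂ = (p₁ × p₂)/|p₁ × p₂|.
Here n̂_z ≈ +0.246; the vertex latitude is φ_max = arccos|n̂_z| ≈ 75.7°.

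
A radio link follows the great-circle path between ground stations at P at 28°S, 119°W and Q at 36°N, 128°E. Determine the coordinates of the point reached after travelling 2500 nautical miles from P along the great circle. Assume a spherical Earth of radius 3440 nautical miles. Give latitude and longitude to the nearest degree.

≈ 5°S, 156°W

From cos δ = sin φ₁ sin φ₂ + cos φ₁ cos φ₂ cos Δλ, the central angle is δ ≈ 2.159 rad (123.7°). The total great-circle distance is δ·R ≈ 2.159 × 3440 ≈ 7428 nmi, so the target fraction is f = 2500/7428 ≈ 0.337.
Interpolate at f ≈ 0.337 with slerp weights a = sin((1−f)δ)/sin δ ≈ 1.191, b = sin(fδ)/sin δ ≈ 0.799.
p = a·p₁ + b·p₂ ≈ (-0.908, -0.410, -0.089); φ = arcsin(p_z) ≈ -5.13°, λ = atan2(p_y, p_x) ≈ -155.67°.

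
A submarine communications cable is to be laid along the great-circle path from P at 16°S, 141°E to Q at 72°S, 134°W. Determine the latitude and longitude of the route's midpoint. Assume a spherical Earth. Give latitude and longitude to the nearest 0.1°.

≈ 49.8°S, 158.3°E

Convert each endpoint to a unit vector on the sphere (x = cos φ cos λ, y = cos φ sin λ, z = sin φ).
The central angle between the endpoints is δ = arccos(p₁·p₂) ≈ 1.279 rad (73.3°).
Interpolate at f = 1/2 with slerp weights a = sin((1−f)δ)/sin δ ≈ 0.623, b = sin(fδ)/sin δ ≈ 0.623.
p = a·p₁ + b·p₂ ≈ (-0.599, 0.238, -0.764); φ = arcsin(p_z) ≈ -49.84°, λ = atan2(p_y, p_x) ≈ 158.30°.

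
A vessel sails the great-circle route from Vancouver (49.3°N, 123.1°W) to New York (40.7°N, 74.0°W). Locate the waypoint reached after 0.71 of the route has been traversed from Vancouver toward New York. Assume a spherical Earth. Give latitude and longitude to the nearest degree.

Write both endpoints as unit vectors p₁, p₂ with components (cos φ cos λ, cos φ sin λ, sin φ).
The central angle between the endpoints is δ = arccos(p₁·p₂) ≈ 0.613 rad (35.1°).
Interpolate at f = 0.71 with slerp weights a = sin((1−f)δ)/sin δ ≈ 0.307, b = sin(fδ)/sin δ ≈ 0.733.
p = a·p₁ + b·p₂ ≈ (0.044, -0.702, 0.711); φ = arcsin(p_z) ≈ 45.31°, λ = atan2(p_y, p_x) ≈ -86.44°.

≈ 45°N, 86°W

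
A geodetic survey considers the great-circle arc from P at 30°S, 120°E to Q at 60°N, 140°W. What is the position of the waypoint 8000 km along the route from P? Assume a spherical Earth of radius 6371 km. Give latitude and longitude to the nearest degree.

Write both endpoints as unit vectors p₁, p₂ with components (cos φ cos λ, cos φ sin λ, sin φ).
The central angle between the endpoints is δ = arccos(p₁·p₂) ≈ 2.104 rad (120.5°). The total great-circle distance is δ·R ≈ 2.104 × 6371 ≈ 13404 km, so the target fraction is f = 8000/13404 ≈ 0.597.
Interpolate at f ≈ 0.597 with slerp weights a = sin((1−f)δ)/sin δ ≈ 0.871, b = sin(fδ)/sin δ ≈ 1.104.
p = a·p₁ + b·p₂ ≈ (-0.800, 0.298, 0.521); φ = arcsin(p_z) ≈ 31.37°, λ = atan2(p_y, p_x) ≈ 159.54°.

≈ 31°N, 160°E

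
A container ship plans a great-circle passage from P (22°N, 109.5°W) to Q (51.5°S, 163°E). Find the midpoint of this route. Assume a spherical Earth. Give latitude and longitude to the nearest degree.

≈ (20°S, 143°W)

Write both endpoints as unit vectors p₁, p₂ with components (cos φ cos λ, cos φ sin λ, sin φ).
The central angle between the endpoints is δ = arccos(p₁·p₂) ≈ 1.842 rad (105.5°).
Interpolate at f = 1/2 with slerp weights a = sin((1−f)δ)/sin δ ≈ 0.826, b = sin(fδ)/sin δ ≈ 0.826.
p = a·p₁ + b·p₂ ≈ (-0.748, -0.572, -0.337); φ = arcsin(p_z) ≈ -19.71°, λ = atan2(p_y, p_x) ≈ -142.59°.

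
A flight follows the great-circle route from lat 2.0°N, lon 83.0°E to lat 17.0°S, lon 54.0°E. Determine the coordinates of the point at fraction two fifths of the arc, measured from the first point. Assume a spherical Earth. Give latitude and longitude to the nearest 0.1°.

Write both endpoints as unit vectors p₁, p₂ with components (cos φ cos λ, cos φ sin λ, sin φ).
The central angle between the endpoints is δ = arccos(p₁·p₂) ≈ 0.599 rad (34.3°).
Interpolate at f = 2/5 with slerp weights a = sin((1−f)δ)/sin δ ≈ 0.624, b = sin(fδ)/sin δ ≈ 0.421.
p = a·p₁ + b·p₂ ≈ (0.313, 0.944, -0.101); φ = arcsin(p_z) ≈ -5.81°, λ = atan2(p_y, p_x) ≈ 71.69°.

≈ lat 5.8°S, lon 71.7°E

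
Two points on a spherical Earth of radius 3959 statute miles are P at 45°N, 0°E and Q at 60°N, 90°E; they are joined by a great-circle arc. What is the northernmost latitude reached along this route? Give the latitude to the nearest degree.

The great circle lies in the plane with unit normal n̂ = (p₁ × p₂)/|p₁ × p₂|.
Here n̂_z ≈ +0.447; the vertex latitude is φ_max = arccos|n̂_z| ≈ 63.4°.

≈ 63°N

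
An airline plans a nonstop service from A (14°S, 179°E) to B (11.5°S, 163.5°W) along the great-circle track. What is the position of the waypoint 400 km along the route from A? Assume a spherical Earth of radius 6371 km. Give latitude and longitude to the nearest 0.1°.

≈ (13.6°S, 177.3°W)

Convert each endpoint to a unit vector on the sphere (x = cos φ cos λ, y = cos φ sin λ, z = sin φ).
The central angle between the endpoints is δ = arccos(p₁·p₂) ≈ 0.301 rad (17.2°). The total great-circle distance is δ·R ≈ 0.301 × 6371 ≈ 1918 km, so the target fraction is f = 400/1918 ≈ 0.209.
Interpolate at f ≈ 0.209 with slerp weights a = sin((1−f)δ)/sin δ ≈ 0.796, b = sin(fδ)/sin δ ≈ 0.212.
p = a·p₁ + b·p₂ ≈ (-0.971, -0.045, -0.235); φ = arcsin(p_z) ≈ -13.58°, λ = atan2(p_y, p_x) ≈ -177.32°.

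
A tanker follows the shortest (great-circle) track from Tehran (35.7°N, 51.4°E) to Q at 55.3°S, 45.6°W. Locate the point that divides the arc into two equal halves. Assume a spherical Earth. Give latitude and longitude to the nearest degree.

From cos δ = sin φ₁ sin φ₂ + cos φ₁ cos φ₂ cos Δλ, the central angle is δ ≈ 2.137 rad (122.4°).
Interpolate at f = 1/2 with slerp weights a = sin((1−f)δ)/sin δ ≈ 1.038, b = sin(fδ)/sin δ ≈ 1.038.
p = a·p₁ + b·p₂ ≈ (0.939, 0.237, -0.248); φ = arcsin(p_z) ≈ -14.34°, λ = atan2(p_y, p_x) ≈ 14.14°.

≈ 14°S, 14°E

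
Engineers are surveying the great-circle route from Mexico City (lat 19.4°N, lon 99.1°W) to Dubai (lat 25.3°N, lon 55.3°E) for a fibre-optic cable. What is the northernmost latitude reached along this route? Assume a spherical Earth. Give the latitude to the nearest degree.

The great circle lies in the plane with unit normal n̂ = (p₁ × p₂)/|p₁ × p₂|.
Here n̂_z ≈ +0.473; the vertex latitude is φ_max = arccos|n̂_z| ≈ 61.8°.
Check via Clairaut: cos φ_max = |cos φ₁| · sin C = cos(19.4°)·sin(30.1°) ≈ 0.473, again giving ≈ 61.8°.

≈ 62°N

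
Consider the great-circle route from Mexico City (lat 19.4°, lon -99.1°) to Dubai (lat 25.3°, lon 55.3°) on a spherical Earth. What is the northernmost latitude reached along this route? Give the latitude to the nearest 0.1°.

The great circle lies in the plane with unit normal n̂ = (p₁ × p₂)/|p₁ × p₂|.
Here n̂_z ≈ +0.473; the vertex latitude is φ_max = arccos|n̂_z| ≈ 61.8°.
Check via Clairaut: cos φ_max = |cos φ₁| · sin C = cos(19.4°)·sin(30.1°) ≈ 0.473, again giving ≈ 61.8°.

≈ 61.8°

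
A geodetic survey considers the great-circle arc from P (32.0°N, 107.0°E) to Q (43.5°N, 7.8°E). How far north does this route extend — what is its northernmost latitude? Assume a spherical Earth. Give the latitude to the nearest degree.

≈ 51°N

The great circle lies in the plane with unit normal n̂ = (p₁ × p₂)/|p₁ × p₂|.
Here n̂_z ≈ -0.630; the vertex latitude is φ_max = arccos|n̂_z| ≈ 50.9°.
Check via Clairaut: cos φ_max = |cos φ₁| · sin C = cos(32.0°)·sin(48.0°) ≈ 0.630, again giving ≈ 50.9°.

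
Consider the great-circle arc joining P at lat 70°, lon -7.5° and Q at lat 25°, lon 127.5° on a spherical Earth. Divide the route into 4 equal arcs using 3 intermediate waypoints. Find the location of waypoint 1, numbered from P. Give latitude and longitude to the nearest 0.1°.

The haversine formula gives a central angle δ ≈ 1.392 rad (79.7°) between the endpoints.
Interpolate at f = 1/4 with slerp weights a = sin((1−f)δ)/sin δ ≈ 0.878, b = sin(fδ)/sin δ ≈ 0.347.
p = a·p₁ + b·p₂ ≈ (0.107, 0.210, 0.972); φ = arcsin(p_z) ≈ 76.38°, λ = atan2(p_y, p_x) ≈ 63.06°.

≈ lat 76.4°, lon 63.1°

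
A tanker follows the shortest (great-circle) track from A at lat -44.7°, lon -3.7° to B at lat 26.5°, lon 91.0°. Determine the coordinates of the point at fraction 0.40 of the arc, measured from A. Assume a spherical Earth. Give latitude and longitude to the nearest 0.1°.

Convert each endpoint to a unit vector on the sphere (x = cos φ cos λ, y = cos φ sin λ, z = sin φ).
The central angle between the endpoints is δ = arccos(p₁·p₂) ≈ 1.945 rad (111.5°).
Interpolate at f = 0.40 with slerp weights a = sin((1−f)δ)/sin δ ≈ 0.988, b = sin(fδ)/sin δ ≈ 0.754.
p = a·p₁ + b·p₂ ≈ (0.689, 0.630, -0.359); φ = arcsin(p_z) ≈ -21.01°, λ = atan2(p_y, p_x) ≈ 42.41°.

≈ lat -21.0°, lon 42.4°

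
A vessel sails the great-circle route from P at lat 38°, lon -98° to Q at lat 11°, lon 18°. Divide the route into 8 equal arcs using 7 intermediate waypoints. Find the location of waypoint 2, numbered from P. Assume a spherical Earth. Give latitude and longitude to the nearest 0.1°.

≈ lat 44.5°, lon -64.7°

Write both endpoints as unit vectors p₁, p₂ with components (cos φ cos λ, cos φ sin λ, sin φ).
The central angle between the endpoints is δ = arccos(p₁·p₂) ≈ 1.794 rad (102.8°).
Interpolate at f = 2/8 with slerp weights a = sin((1−f)δ)/sin δ ≈ 1.000, b = sin(fδ)/sin δ ≈ 0.445.
p = a·p₁ + b·p₂ ≈ (0.306, -0.645, 0.700); φ = arcsin(p_z) ≈ 44.45°, λ = atan2(p_y, p_x) ≈ -64.66°.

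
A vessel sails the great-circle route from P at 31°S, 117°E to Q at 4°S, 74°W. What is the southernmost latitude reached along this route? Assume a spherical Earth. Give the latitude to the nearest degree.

≈ 74°S

The great circle lies in the plane with unit normal n̂ = (p₁ × p₂)/|p₁ × p₂|.
Here n̂_z ≈ +0.274; the vertex latitude is φ_max = arccos|n̂_z| ≈ 74.1°.
Check via Clairaut: cos φ_max = |cos φ₁| · sin C = cos(31.0°)·sin(161.4°) ≈ 0.274, again giving ≈ 74.1°.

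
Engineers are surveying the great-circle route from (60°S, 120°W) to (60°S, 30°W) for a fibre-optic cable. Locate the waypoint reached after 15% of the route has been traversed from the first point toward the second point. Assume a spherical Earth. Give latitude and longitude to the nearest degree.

From cos δ = sin φ₁ sin φ₂ + cos φ₁ cos φ₂ cos Δλ, the central angle is δ ≈ 0.723 rad (41.4°).
Interpolate at f = 0.15 with slerp weights a = sin((1−f)δ)/sin δ ≈ 0.871, b = sin(fδ)/sin δ ≈ 0.164.
p = a·p₁ + b·p₂ ≈ (-0.147, -0.418, -0.896); φ = arcsin(p_z) ≈ -63.68°, λ = atan2(p_y, p_x) ≈ -109.37°.

≈ (64°S, 109°W)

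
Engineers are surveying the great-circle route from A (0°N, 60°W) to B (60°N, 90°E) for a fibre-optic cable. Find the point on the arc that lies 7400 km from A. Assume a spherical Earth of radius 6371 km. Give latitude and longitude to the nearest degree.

From cos δ = sin φ₁ sin φ₂ + cos φ₁ cos φ₂ cos Δλ, the central angle is δ ≈ 2.019 rad (115.7°). The total great-circle distance is δ·R ≈ 2.019 × 6371 ≈ 12861 km, so the target fraction is f = 7400/12861 ≈ 0.575.
Interpolate at f ≈ 0.575 with slerp weights a = sin((1−f)δ)/sin δ ≈ 0.839, b = sin(fδ)/sin δ ≈ 1.018.
p = a·p₁ + b·p₂ ≈ (0.419, -0.217, 0.881); φ = arcsin(p_z) ≈ 61.81°, λ = atan2(p_y, p_x) ≈ -27.41°.

≈ (62°N, 27°W)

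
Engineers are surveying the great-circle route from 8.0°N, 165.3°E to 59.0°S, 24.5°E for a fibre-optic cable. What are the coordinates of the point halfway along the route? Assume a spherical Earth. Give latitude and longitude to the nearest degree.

≈ 47°S, 136°E

Write both endpoints as unit vectors p₁, p₂ with components (cos φ cos λ, cos φ sin λ, sin φ).
The central angle between the endpoints is δ = arccos(p₁·p₂) ≈ 2.111 rad (121.0°).
Interpolate at f = 1/2 with slerp weights a = sin((1−f)δ)/sin δ ≈ 1.015, b = sin(fδ)/sin δ ≈ 1.015.
p = a·p₁ + b·p₂ ≈ (-0.496, 0.472, -0.729); φ = arcsin(p_z) ≈ -46.77°, λ = atan2(p_y, p_x) ≈ 136.46°.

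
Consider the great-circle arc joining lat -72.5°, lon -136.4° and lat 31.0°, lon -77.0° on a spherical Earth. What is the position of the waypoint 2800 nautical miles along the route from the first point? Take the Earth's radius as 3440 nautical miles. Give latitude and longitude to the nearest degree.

From cos δ = sin φ₁ sin φ₂ + cos φ₁ cos φ₂ cos Δλ, the central angle is δ ≈ 1.939 rad (111.1°). The total great-circle distance is δ·R ≈ 1.939 × 3440 ≈ 6670 nmi, so the target fraction is f = 2800/6670 ≈ 0.420.
Interpolate at f ≈ 0.420 with slerp weights a = sin((1−f)δ)/sin δ ≈ 0.967, b = sin(fδ)/sin δ ≈ 0.779.
p = a·p₁ + b·p₂ ≈ (-0.060, -0.851, -0.521); φ = arcsin(p_z) ≈ -31.40°, λ = atan2(p_y, p_x) ≈ -94.05°.

≈ lat -31°, lon -94°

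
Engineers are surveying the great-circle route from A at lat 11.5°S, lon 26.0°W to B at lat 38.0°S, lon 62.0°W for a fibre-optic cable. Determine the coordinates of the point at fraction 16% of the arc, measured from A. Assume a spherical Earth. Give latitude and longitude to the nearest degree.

Convert each endpoint to a unit vector on the sphere (x = cos φ cos λ, y = cos φ sin λ, z = sin φ).
The central angle between the endpoints is δ = arccos(p₁·p₂) ≈ 0.727 rad (41.6°).
Interpolate at f = 0.16 with slerp weights a = sin((1−f)δ)/sin δ ≈ 0.863, b = sin(fδ)/sin δ ≈ 0.175.
p = a·p₁ + b·p₂ ≈ (0.824, -0.492, -0.279); φ = arcsin(p_z) ≈ -16.23°, λ = atan2(p_y, p_x) ≈ -30.83°.

≈ lat 16°S, lon 31°W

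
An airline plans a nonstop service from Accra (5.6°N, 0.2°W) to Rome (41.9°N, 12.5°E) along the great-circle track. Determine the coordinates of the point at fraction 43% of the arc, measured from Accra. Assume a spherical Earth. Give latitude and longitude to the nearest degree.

≈ 21°N, 4°E

Convert each endpoint to a unit vector on the sphere (x = cos φ cos λ, y = cos φ sin λ, z = sin φ).
The central angle between the endpoints is δ = arccos(p₁·p₂) ≈ 0.664 rad (38.0°).
Interpolate at f = 0.43 with slerp weights a = sin((1−f)δ)/sin δ ≈ 0.600, b = sin(fδ)/sin δ ≈ 0.457.
p = a·p₁ + b·p₂ ≈ (0.929, 0.072, 0.364); φ = arcsin(p_z) ≈ 21.33°, λ = atan2(p_y, p_x) ≈ 4.40°.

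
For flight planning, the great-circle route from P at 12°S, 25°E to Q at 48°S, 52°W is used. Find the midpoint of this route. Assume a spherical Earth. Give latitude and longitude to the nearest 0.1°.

≈ 36.1°S, 5.0°W

From cos δ = sin φ₁ sin φ₂ + cos φ₁ cos φ₂ cos Δλ, the central angle is δ ≈ 1.264 rad (72.4°).
Interpolate at f = 1/2 with slerp weights a = sin((1−f)δ)/sin δ ≈ 0.620, b = sin(fδ)/sin δ ≈ 0.620.
p = a·p₁ + b·p₂ ≈ (0.805, -0.071, -0.589); φ = arcsin(p_z) ≈ -36.12°, λ = atan2(p_y, p_x) ≈ -5.01°.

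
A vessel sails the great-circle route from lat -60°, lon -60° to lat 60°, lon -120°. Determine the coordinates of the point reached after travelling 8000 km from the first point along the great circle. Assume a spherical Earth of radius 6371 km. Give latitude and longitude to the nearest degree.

Write both endpoints as unit vectors p₁, p₂ with components (cos φ cos λ, cos φ sin λ, sin φ).
The central angle between the endpoints is δ = arccos(p₁·p₂) ≈ 2.246 rad (128.7°). The total great-circle distance is δ·R ≈ 2.246 × 6371 ≈ 14309 km, so the target fraction is f = 8000/14309 ≈ 0.559.
Interpolate at f ≈ 0.559 with slerp weights a = sin((1−f)δ)/sin δ ≈ 1.071, b = sin(fδ)/sin δ ≈ 1.218.
p = a·p₁ + b·p₂ ≈ (-0.037, -0.991, 0.127); φ = arcsin(p_z) ≈ 7.30°, λ = atan2(p_y, p_x) ≈ -92.12°.

≈ lat 7°, lon -92°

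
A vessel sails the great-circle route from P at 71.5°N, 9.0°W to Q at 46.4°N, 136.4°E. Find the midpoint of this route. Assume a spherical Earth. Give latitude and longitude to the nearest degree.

From cos δ = sin φ₁ sin φ₂ + cos φ₁ cos φ₂ cos Δλ, the central angle is δ ≈ 1.040 rad (59.6°).
Interpolate at f = 1/2 with slerp weights a = sin((1−f)δ)/sin δ ≈ 0.576, b = sin(fδ)/sin δ ≈ 0.576.
p = a·p₁ + b·p₂ ≈ (-0.107, 0.245, 0.963); φ = arcsin(p_z) ≈ 74.47°, λ = atan2(p_y, p_x) ≈ 113.59°.

≈ 74°N, 114°E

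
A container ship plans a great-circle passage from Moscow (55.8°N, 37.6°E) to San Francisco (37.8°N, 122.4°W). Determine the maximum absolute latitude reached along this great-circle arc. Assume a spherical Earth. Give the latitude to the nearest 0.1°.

The great circle lies in the plane with unit normal n̂ = (p₁ × p₂)/|p₁ × p₂|.
Here n̂_z ≈ -0.153; the vertex latitude is φ_max = arccos|n̂_z| ≈ 81.2°.

≈ 81.2°N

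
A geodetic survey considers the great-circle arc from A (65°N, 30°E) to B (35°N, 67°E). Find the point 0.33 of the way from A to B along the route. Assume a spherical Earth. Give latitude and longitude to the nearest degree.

From cos δ = sin φ₁ sin φ₂ + cos φ₁ cos φ₂ cos Δλ, the central angle is δ ≈ 0.650 rad (37.2°).
Interpolate at f = 0.33 with slerp weights a = sin((1−f)δ)/sin δ ≈ 0.697, b = sin(fδ)/sin δ ≈ 0.352.
p = a·p₁ + b·p₂ ≈ (0.368, 0.412, 0.833); φ = arcsin(p_z) ≈ 56.46°, λ = atan2(p_y, p_x) ≈ 48.29°.

≈ (56°N, 48°E)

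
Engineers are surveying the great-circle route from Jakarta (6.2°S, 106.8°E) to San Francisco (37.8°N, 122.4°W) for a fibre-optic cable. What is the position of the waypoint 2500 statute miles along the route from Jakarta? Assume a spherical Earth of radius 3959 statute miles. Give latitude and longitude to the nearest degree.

≈ 18°N, 134°E

From cos δ = sin φ₁ sin φ₂ + cos φ₁ cos φ₂ cos Δλ, the central angle is δ ≈ 2.189 rad (125.4°). The total great-circle distance is δ·R ≈ 2.189 × 3959 ≈ 8666 mi, so the target fraction is f = 2500/8666 ≈ 0.288.
Interpolate at f ≈ 0.288 with slerp weights a = sin((1−f)δ)/sin δ ≈ 1.227, b = sin(fδ)/sin δ ≈ 0.724.
p = a·p₁ + b·p₂ ≈ (-0.659, 0.684, 0.311); φ = arcsin(p_z) ≈ 18.15°, λ = atan2(p_y, p_x) ≈ 133.93°.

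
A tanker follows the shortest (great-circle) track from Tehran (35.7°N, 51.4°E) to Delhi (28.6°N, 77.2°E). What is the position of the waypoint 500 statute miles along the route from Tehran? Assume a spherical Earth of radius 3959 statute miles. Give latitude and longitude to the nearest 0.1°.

≈ 34.0°N, 60.0°E

Convert each endpoint to a unit vector on the sphere (x = cos φ cos λ, y = cos φ sin λ, z = sin φ).
The central angle between the endpoints is δ = arccos(p₁·p₂) ≈ 0.399 rad (22.9°). The total great-circle distance is δ·R ≈ 0.399 × 3959 ≈ 1582 mi, so the target fraction is f = 500/1582 ≈ 0.316.
Interpolate at f ≈ 0.316 with slerp weights a = sin((1−f)δ)/sin δ ≈ 0.694, b = sin(fδ)/sin δ ≈ 0.324.
p = a·p₁ + b·p₂ ≈ (0.414, 0.718, 0.560); φ = arcsin(p_z) ≈ 34.04°, λ = atan2(p_y, p_x) ≈ 59.99°.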